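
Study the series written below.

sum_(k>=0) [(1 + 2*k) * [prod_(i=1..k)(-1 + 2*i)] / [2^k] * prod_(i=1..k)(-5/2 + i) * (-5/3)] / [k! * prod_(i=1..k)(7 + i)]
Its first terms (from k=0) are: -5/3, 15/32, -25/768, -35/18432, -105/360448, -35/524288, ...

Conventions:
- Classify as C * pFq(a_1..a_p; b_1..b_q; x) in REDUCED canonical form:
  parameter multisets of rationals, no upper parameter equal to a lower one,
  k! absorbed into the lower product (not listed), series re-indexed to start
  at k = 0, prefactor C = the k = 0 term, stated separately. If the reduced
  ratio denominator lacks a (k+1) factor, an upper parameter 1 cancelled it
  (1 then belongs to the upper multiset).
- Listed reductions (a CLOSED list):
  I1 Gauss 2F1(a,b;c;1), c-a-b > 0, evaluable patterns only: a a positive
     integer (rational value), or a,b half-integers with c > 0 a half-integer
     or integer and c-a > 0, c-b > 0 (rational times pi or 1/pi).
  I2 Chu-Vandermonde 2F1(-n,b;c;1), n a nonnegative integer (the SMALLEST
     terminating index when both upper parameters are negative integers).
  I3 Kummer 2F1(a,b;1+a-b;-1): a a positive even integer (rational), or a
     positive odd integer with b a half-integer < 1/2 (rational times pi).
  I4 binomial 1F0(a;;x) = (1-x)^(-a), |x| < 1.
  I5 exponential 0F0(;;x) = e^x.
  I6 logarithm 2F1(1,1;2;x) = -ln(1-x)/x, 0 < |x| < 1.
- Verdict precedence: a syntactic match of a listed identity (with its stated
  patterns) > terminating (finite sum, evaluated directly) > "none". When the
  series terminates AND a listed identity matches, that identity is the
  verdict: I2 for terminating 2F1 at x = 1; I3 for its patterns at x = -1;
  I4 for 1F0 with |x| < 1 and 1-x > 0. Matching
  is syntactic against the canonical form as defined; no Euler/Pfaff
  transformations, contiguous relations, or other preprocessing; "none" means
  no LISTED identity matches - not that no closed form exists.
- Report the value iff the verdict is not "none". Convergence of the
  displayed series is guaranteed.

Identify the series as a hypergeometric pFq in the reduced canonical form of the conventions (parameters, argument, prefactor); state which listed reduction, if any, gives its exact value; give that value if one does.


This is -5/3 * 2F1(-3/2, 3/2; 8; 1) in reduced canonical form. Verdict: this is the half-integer Gauss pattern (I1) (x = 1; upper {-3/2, 3/2} half-integers, c = 8 in the evaluable pattern). Its exact value is (-8388608/2166021) / pi.

Structural cue: from the first term -5/3: the (2k+1) factor (C = -5/3, x = 1) shifts (1/2)_k to (3/2)_k.
Adjacent-term ratio: r(k) = 1 * (k-3/2) (k+3/2) / [(k+8) (k+1)] - rational; roots negated = parameters, x = 1, C = -5/3.


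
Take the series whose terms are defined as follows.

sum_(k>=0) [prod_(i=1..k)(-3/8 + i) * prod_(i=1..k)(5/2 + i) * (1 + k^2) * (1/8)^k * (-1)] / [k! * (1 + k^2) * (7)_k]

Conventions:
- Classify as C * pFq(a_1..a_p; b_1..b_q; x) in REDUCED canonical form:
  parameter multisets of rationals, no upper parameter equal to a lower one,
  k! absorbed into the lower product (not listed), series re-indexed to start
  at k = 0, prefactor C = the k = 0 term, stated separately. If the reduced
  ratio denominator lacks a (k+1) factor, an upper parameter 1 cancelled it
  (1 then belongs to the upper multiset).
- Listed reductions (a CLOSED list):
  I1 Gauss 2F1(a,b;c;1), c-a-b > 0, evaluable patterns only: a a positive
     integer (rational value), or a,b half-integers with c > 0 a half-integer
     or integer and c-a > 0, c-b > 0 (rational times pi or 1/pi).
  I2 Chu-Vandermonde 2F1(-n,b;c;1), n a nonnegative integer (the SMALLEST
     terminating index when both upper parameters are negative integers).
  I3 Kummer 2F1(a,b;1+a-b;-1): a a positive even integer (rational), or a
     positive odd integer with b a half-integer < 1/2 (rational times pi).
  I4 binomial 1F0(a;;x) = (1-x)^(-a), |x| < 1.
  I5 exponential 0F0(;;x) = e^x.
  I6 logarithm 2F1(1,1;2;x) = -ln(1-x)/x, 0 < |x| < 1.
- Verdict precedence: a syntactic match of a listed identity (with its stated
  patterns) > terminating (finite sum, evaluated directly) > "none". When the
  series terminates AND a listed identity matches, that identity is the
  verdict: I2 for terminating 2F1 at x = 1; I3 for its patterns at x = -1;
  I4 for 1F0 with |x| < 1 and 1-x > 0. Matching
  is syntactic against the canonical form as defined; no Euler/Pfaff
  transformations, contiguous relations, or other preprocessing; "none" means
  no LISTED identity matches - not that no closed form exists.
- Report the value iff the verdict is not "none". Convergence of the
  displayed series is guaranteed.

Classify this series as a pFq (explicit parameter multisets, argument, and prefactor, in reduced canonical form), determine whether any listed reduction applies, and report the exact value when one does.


Canonical form: C = -1 times 2F1 with upper {5/8, 7/2}, lower {7}, x = 1/8. Verdict: none - at argument 1/8 the multisets {5/8, 7/2} ; {7} match no listed identity.

The tell: x = (1/8) and the factor k^2 + 1 cancels (top and bottom), leaving C = -1, x = 1/8.
Term ratio: r(k) = (1/8) * (k+5/8) (k+7/2) / [(k+7) (k+1)] ; factor over Q: parameters, x = (1/8), and C = -1.


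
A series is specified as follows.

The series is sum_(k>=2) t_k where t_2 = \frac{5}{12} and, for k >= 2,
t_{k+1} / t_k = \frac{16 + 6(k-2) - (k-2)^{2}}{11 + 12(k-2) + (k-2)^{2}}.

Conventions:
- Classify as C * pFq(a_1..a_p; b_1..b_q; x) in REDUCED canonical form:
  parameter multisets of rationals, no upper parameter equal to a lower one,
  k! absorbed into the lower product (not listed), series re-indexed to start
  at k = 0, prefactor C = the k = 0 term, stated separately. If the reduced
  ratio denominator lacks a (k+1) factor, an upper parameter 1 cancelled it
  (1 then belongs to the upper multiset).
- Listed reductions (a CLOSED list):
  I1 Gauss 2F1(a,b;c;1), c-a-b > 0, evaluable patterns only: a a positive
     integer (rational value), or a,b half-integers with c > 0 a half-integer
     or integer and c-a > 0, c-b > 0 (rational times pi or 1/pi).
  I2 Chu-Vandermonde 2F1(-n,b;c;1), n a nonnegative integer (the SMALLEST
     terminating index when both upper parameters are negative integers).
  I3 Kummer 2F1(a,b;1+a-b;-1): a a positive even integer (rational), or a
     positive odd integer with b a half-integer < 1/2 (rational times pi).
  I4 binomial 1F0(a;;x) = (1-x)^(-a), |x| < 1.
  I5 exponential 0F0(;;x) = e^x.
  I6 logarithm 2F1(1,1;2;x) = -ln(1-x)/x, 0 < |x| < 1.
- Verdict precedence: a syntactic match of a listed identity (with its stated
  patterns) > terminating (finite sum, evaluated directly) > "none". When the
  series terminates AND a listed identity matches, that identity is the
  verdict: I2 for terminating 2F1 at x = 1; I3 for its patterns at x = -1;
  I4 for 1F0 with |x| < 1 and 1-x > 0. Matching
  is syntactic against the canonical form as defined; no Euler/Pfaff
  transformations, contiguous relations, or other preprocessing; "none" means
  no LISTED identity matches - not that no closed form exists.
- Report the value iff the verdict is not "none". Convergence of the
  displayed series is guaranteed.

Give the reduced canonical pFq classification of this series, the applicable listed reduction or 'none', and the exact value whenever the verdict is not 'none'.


Structural cue: with t_0 = \frac{5}{12}, factor the ratio over Q (C = 5/12, x = -1): negated roots = parameters.
Consecutive-term ratio: r(k) = -1 * (k-8) (k+2) / [(k+11) (k+1)] - rational; roots negated = parameters, x = -1, C = \frac{5}{12}.

With C = \frac{5}{12}: the canonical form is 2F1(-8, 2; 11; -1). Verdict: Kummer (I3) fires (x = -1; c = 11 equals 1+a-b for upper {-8, 2}: listed pattern). Value: \frac{25}{12}.


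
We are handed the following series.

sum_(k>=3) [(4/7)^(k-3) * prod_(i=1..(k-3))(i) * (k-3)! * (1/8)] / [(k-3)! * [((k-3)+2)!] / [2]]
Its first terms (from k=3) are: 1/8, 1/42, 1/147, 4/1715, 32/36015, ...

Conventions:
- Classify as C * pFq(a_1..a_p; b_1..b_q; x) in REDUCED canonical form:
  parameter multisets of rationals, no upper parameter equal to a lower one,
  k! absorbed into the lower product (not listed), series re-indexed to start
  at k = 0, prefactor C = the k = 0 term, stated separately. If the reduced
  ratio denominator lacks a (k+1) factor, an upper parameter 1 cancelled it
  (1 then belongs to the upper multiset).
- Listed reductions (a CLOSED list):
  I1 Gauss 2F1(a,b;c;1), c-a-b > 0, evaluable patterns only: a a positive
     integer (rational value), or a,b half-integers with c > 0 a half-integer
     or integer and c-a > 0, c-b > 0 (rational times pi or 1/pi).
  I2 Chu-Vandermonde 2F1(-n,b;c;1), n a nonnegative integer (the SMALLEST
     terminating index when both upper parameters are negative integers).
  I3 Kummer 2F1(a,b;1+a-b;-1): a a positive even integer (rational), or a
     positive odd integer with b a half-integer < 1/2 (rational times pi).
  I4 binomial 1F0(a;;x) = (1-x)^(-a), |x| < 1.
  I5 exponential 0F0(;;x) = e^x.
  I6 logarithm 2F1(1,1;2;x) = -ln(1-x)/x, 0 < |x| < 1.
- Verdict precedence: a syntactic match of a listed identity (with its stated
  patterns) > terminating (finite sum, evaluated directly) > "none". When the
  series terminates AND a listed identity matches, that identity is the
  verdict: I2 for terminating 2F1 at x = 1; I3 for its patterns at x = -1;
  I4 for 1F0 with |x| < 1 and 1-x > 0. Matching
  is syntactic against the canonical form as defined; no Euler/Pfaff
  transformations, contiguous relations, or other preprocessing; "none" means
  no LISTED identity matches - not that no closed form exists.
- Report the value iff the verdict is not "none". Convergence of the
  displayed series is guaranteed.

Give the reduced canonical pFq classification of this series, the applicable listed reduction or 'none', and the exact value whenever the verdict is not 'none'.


Reduced: x = 4/7, 2F1, upper = {1, 1}, lower = {3}, C = 1/8. Verdict: none. A 2F1 with upper {1, 1} fits none of I1-I6 at x = 4/7; the sum runs forever.

The tell: x = (4/7) and the running product (C = 1/8) telescopes to a rising factorial.
Ratio: r(k) = (4/7) * (k+1) (k+1) / [(k+3) (k+1)] - rational in k. x = (4/7); t_0 = 1/8; negate the roots.


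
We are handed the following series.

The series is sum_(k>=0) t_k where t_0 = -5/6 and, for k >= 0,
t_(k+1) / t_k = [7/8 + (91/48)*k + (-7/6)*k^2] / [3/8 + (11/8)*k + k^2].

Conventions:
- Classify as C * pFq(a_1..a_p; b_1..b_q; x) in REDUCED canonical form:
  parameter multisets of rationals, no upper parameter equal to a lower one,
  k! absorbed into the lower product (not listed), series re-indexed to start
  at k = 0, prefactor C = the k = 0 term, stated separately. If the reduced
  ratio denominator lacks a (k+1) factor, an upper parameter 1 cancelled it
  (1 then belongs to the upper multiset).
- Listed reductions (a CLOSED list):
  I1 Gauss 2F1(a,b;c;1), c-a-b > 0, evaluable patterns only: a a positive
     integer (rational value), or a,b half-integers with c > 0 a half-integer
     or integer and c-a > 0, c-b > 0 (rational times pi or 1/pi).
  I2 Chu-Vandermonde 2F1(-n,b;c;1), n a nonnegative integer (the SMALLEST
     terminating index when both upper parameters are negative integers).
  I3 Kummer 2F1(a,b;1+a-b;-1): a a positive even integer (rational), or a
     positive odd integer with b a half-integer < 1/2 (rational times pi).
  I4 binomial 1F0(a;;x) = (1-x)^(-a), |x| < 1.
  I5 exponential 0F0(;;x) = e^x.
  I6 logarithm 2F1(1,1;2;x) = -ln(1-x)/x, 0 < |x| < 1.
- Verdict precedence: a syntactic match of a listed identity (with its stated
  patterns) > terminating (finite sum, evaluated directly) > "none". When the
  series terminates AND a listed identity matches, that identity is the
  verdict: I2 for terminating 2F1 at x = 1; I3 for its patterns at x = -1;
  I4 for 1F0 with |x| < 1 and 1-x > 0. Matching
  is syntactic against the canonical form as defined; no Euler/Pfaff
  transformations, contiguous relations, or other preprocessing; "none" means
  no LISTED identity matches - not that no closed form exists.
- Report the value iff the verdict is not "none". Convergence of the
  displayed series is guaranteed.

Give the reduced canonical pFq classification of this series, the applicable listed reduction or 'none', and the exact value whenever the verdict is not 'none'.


x = -7/6 here; the reduced form reads 1F0, upper {-2}, lower {-}, C = -5/6. Verdict: terminating - upper -2 stops the sum at k = 2; the 3 terms are added exactly. Exact value: -845/216.

The tell: t_0 being -5/6, the parameter 3/8 appears in both the upper and lower lists and cancels.
Consecutive-term ratio: r(k) = (-7/6) * (k-2) / [(k+1)] ; factor over Q: parameters, x = (-7/6), and C = -5/6.


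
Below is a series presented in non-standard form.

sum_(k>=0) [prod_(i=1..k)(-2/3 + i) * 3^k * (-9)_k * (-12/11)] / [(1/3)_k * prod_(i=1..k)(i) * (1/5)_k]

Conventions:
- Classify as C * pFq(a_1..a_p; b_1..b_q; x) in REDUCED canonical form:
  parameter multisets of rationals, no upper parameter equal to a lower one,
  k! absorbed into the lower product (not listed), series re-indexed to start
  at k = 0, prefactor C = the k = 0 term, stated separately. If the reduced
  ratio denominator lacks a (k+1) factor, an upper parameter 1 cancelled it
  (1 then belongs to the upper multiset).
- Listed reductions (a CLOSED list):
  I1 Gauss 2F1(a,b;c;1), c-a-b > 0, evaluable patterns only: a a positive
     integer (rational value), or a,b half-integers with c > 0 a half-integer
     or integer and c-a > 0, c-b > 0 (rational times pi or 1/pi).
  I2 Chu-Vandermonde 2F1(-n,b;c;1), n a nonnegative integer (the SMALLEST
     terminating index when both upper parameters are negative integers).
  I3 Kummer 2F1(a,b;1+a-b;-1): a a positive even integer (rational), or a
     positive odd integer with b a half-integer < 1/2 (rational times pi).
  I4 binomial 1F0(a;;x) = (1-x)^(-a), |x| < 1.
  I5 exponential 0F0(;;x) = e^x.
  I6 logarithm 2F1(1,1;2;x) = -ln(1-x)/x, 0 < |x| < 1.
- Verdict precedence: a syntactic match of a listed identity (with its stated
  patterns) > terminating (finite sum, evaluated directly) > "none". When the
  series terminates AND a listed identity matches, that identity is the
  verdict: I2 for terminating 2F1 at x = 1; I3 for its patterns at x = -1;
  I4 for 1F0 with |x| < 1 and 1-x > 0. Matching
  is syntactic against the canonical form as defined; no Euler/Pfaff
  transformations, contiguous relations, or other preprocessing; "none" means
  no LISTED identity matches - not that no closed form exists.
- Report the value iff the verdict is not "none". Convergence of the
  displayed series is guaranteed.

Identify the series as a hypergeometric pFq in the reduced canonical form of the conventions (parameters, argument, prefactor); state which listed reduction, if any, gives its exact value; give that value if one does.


With C = -12/11: the canonical form is 1F1(-9; 1/5; 3). Verdict: terminating - upper -9 stops the sum at k = 9; the 10 terms are added exactly. Value: 1890512301/447839392.

Key step: x = 3 and the running product (prefactor -12/11) telescopes to a rising factorial.
Consecutive-term ratio: r(k) = 3 * (k-9) / [(k+1/5) (k+1)] - rational; roots negated = parameters, x = 3, C = -12/11.


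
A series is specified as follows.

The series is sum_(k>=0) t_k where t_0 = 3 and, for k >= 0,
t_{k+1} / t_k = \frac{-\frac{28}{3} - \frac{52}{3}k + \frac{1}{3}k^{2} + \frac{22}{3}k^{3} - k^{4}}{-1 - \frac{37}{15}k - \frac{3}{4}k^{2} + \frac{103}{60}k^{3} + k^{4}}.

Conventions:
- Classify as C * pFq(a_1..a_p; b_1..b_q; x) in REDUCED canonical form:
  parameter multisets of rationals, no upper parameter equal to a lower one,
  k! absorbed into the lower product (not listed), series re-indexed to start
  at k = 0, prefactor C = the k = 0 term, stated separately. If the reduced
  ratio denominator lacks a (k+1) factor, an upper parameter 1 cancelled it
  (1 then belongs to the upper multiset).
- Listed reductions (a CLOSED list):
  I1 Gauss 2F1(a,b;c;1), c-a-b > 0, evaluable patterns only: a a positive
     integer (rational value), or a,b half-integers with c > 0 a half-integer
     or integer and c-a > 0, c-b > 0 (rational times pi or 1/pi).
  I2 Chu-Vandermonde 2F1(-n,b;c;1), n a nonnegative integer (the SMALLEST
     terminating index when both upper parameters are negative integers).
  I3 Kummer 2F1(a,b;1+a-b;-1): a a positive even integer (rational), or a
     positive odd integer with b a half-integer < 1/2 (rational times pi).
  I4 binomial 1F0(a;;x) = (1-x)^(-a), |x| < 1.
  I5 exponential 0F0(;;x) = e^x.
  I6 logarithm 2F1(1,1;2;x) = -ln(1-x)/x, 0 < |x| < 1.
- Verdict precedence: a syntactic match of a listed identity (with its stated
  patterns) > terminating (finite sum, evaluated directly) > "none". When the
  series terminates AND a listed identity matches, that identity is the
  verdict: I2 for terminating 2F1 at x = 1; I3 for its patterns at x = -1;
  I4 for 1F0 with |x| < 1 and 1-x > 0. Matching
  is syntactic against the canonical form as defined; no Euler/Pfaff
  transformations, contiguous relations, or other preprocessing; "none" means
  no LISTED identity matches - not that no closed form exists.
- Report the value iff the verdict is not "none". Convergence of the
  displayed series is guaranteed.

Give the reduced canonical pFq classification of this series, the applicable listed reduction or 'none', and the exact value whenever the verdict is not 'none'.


Prefactor 3, argument -1: 3F2 with upper {-7, -2, 1} over lower {-\frac{6}{5}, \frac{5}{4}}. Verdict: terminating at k = 2: the factor (-2)_k kills every later term; summing the 3 survivors is exact. Its exact value is \frac{1213}{3}.

Structural cue: t_0 being 3, roots of the ratio polynomials (prefactor 3) are the negated parameters.
Consecutive-term ratio: r(k) = -1 * (k-7) (k-2) (k+1) / [(k-\frac{6}{5}) (k+\frac{5}{4}) (k+1)] - rational in k, leading ratio -1; with t_0 = 3, classification follows.


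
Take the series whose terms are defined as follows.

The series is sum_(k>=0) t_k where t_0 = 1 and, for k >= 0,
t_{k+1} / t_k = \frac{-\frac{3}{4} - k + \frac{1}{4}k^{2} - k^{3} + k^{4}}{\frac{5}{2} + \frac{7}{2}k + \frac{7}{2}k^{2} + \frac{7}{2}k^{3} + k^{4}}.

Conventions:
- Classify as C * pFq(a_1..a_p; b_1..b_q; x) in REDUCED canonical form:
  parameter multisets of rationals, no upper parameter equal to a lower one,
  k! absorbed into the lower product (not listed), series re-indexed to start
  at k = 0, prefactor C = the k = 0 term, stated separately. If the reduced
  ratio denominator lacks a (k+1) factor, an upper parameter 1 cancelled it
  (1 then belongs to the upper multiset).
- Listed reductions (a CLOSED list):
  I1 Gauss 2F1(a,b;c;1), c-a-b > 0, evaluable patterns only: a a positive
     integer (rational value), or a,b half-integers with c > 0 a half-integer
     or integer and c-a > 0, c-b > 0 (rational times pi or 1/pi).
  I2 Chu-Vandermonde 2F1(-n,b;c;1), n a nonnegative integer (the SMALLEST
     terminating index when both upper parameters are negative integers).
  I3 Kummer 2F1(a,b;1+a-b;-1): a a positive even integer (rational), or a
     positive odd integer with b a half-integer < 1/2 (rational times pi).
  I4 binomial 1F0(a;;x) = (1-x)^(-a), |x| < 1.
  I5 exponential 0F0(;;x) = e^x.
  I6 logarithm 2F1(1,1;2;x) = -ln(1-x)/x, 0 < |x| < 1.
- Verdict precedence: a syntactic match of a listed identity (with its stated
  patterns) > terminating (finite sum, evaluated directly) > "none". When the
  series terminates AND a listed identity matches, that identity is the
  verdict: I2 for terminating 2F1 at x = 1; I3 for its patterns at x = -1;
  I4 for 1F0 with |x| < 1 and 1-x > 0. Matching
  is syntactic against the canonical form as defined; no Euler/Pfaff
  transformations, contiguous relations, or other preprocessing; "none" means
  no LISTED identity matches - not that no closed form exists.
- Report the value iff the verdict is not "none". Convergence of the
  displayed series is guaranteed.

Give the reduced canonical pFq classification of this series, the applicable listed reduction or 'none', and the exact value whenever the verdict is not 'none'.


With C = 1: the canonical form is 2F1(-\frac{3}{2}, \frac{1}{2}; \frac{5}{2}; 1). Verdict: this is Gauss's theorem I1 (half-integer case) (x = 1; upper {-\frac{3}{2}, \frac{1}{2}} half-integers, c = \frac{5}{2} in the evaluable pattern). Sum: \frac{15}{64} \cdot \pi.

Key observation: t_0 = 1 here, and factor the ratio over Q (C = 1, x = 1): negated roots = parameters.
Adjacent-term ratio: r(k) = 1 * (k-\frac{3}{2}) (k+\frac{1}{2}) / [(k+\frac{5}{2}) (k+1)] - rational in k. x = 1; t_0 = 1; negate the roots.


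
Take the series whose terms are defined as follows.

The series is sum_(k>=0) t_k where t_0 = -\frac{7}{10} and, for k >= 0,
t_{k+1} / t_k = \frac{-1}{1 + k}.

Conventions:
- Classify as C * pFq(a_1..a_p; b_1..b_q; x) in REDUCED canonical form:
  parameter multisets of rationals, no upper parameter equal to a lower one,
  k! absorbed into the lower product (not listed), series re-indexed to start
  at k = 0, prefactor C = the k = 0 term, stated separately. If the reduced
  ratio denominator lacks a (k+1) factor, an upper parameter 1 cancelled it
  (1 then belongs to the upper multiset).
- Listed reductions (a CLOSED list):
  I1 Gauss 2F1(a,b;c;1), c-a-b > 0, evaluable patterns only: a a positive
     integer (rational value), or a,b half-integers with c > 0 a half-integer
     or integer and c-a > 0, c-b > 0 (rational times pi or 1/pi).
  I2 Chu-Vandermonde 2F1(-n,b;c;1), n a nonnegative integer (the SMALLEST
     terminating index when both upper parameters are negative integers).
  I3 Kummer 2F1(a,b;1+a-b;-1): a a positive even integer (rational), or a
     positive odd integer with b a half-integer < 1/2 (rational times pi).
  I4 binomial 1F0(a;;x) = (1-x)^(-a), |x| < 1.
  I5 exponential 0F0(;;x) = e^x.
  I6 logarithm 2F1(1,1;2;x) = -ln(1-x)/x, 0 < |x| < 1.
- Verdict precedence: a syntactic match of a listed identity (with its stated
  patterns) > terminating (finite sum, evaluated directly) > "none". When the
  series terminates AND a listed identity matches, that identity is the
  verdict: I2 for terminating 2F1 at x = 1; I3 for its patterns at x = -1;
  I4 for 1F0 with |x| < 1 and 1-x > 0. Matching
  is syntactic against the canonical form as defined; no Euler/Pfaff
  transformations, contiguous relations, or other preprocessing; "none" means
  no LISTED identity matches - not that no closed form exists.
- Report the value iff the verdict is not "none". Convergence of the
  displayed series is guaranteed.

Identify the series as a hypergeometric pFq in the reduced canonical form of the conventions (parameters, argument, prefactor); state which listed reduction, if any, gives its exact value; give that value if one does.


Classification (C = -\frac{7}{10}): 0F0 with upper {-}, lower {-}, argument x = -1. Verdict: exponential (I5) fires (the 0F0 exponential series at x = -1). Sum: \left(-\frac{7}{10}\right) \cdot e^{-1}.

Key observation: t_0 = -\frac{7}{10} here, and roots of the ratio polynomials (C = -7/10, x = -1) are the negated parameters.
Ratio: r(k) = -1 * 1 / [(k+1)] - rational in k, leading ratio -1; with t_0 = -\frac{7}{10}, classification follows.


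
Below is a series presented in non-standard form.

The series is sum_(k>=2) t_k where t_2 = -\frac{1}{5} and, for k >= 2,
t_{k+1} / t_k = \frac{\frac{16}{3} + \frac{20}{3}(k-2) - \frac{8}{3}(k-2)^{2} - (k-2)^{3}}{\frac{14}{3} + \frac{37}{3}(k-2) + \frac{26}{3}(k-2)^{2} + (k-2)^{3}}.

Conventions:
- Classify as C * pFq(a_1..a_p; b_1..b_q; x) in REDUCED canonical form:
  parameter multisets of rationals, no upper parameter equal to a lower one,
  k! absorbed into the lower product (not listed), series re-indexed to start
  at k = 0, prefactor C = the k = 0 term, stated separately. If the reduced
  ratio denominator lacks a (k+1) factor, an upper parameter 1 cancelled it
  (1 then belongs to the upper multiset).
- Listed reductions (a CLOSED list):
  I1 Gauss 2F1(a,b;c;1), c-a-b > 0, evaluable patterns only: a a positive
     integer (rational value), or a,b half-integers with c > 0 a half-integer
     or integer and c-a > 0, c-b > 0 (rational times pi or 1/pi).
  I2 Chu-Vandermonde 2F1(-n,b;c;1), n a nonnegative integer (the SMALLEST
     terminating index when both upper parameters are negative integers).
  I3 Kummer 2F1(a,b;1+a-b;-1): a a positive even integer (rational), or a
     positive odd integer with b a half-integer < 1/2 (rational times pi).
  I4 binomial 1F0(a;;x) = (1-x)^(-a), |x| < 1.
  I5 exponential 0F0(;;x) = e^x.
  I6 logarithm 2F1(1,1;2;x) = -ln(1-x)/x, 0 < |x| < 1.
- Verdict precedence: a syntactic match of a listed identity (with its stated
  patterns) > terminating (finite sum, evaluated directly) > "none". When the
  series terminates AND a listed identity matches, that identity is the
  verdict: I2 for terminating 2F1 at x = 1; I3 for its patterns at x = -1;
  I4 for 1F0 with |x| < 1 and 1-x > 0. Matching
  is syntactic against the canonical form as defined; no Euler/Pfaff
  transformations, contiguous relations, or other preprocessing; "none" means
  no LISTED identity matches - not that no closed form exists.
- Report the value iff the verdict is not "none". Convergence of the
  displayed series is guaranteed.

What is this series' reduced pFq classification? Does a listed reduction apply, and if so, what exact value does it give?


With C = -\frac{1}{5}: the canonical form is 2F1(-2, 4; 7; -1). Verdict (x = -1): the Kummer evaluation I3 applies (x = -1; c = 7 equals 1+a-b for upper {-2, 4}: listed pattern). Exact value: -\frac{1}{2}.

First insight: t_0 being -\frac{1}{5}, factor the ratio over Q (C = -1/5): negated roots = parameters.
Step ratio: r(k) = -1 * (k-2) (k+4) / [(k+7) (k+1)] - rational in k, leading ratio -1; with t_0 = -\frac{1}{5}, classification follows.


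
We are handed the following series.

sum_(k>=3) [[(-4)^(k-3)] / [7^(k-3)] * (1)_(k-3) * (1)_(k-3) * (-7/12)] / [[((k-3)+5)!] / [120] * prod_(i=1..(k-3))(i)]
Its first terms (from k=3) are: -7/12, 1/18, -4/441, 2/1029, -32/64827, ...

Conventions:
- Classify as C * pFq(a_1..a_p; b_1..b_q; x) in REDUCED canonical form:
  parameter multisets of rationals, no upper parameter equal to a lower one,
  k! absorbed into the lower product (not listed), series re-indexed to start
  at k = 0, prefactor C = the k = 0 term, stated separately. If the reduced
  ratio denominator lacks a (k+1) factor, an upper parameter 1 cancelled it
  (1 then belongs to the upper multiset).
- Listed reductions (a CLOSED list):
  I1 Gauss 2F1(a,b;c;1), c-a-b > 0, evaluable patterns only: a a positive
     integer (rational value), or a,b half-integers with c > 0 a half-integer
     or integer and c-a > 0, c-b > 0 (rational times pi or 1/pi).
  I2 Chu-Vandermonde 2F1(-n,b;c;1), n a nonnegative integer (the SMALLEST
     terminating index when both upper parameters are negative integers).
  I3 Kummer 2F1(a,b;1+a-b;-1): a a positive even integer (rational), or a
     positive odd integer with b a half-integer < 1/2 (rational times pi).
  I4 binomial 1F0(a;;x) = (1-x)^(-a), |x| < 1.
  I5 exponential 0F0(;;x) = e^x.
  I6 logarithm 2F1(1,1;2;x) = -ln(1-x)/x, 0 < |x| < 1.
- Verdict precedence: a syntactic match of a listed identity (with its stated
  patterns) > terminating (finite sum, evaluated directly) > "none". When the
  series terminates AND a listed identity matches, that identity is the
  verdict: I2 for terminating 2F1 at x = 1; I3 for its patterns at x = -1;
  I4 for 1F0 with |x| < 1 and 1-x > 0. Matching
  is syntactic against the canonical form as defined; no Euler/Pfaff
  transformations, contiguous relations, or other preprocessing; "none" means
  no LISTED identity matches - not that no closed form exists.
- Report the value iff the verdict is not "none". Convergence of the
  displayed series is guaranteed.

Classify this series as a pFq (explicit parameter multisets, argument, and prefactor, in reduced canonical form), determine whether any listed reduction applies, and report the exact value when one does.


This is -7/12 * 2F1(1, 1; 6; -4/7) in reduced canonical form. Verdict: none. Every listed pattern misses the 2F1 form at -4/7, upper {1, 1}.

Structural cue: from the first term -7/12: the two geometric factors (prefactor -7/12) combine into one argument.
Term ratio: r(k) = (-4/7) * (k+1) (k+1) / [(k+6) (k+1)] - rational in k. x = (-4/7); t_0 = -7/12; negate the roots.


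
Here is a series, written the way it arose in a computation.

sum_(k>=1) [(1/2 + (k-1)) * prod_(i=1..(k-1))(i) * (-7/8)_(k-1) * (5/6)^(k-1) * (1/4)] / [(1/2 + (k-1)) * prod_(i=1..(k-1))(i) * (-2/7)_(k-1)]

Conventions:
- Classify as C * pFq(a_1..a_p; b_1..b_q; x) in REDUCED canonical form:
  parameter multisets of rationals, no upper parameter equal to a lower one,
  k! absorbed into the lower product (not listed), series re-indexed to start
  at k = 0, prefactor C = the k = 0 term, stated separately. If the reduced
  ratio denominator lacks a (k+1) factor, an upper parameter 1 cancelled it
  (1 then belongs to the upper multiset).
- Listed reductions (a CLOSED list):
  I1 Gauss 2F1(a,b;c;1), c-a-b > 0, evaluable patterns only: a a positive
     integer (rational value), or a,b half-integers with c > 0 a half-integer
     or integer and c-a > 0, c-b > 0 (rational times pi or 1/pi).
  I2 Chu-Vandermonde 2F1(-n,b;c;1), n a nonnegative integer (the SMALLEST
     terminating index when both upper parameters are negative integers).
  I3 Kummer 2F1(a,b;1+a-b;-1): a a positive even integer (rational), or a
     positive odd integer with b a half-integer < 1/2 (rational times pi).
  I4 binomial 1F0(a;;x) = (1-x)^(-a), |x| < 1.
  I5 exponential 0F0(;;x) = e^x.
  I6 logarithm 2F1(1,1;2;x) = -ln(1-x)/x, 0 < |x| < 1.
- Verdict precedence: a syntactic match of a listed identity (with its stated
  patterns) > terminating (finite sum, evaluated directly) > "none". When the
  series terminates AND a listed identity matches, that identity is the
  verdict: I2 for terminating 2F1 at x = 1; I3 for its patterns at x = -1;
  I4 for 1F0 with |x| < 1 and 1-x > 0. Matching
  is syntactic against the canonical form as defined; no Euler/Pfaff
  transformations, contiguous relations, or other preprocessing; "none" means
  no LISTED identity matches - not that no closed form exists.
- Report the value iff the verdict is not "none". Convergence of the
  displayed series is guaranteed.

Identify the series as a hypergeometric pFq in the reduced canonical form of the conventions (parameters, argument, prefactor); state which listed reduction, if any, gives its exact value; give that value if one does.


At argument 5/6: a 2F1 with upper {-7/8, 1}, lower {-2/7}, scaled by C = 1/4. Verdict: none (x = 5/6): each listed identity misses the multisets {-7/8, 1} ; {-2/7}.

Key step: from the first term 1/4: the factor k + 1/2 cancels (top and bottom), leaving prefactor 1/4.
Ratio: r(k) = (5/6) * (k-7/8) (k+1) / [(k-2/7) (k+1)] - rational in k, leading ratio (5/6); with t_0 = 1/4, classification follows.


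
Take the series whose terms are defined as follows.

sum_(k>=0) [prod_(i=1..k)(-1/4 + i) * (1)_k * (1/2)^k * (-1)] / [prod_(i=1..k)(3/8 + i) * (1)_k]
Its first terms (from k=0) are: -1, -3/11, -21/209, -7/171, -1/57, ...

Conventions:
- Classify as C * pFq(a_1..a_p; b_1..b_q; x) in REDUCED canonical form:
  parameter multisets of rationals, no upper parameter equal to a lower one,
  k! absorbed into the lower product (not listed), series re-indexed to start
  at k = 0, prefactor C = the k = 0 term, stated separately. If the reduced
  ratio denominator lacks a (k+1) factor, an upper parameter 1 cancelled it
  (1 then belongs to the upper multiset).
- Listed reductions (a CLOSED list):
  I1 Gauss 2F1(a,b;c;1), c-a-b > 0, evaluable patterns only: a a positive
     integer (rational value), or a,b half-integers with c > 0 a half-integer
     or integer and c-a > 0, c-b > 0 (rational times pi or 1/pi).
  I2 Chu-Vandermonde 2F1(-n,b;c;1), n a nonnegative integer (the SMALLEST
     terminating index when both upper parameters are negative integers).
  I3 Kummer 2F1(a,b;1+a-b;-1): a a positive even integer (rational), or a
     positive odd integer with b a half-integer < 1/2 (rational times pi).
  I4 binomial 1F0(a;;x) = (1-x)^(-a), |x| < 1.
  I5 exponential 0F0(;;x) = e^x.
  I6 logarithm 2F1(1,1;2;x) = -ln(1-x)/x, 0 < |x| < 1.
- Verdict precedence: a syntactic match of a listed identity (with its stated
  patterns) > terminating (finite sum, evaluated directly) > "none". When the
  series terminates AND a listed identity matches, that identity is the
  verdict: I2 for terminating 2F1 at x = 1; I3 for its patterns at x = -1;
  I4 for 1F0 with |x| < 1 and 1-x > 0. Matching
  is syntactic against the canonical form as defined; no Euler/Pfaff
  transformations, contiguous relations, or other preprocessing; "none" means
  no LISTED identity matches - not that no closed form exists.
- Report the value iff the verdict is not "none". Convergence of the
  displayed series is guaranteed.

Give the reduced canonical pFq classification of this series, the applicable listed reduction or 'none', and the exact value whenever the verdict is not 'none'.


Key observation: t_0 = -1 here, and the running product (prefactor -1) telescopes to a rising factorial.
Adjacent-term ratio: r(k) = (1/2) * (k+3/4) (k+1) / [(k+11/8) (k+1)] - rational in k, leading ratio (1/2); with t_0 = -1, classification follows.

Prefactor -1, argument 1/2: 2F1 with upper {3/4, 1} over lower {11/8}. Verdict: none - at argument 1/2 the multisets {3/4, 1} ; {11/8} match no listed identity.


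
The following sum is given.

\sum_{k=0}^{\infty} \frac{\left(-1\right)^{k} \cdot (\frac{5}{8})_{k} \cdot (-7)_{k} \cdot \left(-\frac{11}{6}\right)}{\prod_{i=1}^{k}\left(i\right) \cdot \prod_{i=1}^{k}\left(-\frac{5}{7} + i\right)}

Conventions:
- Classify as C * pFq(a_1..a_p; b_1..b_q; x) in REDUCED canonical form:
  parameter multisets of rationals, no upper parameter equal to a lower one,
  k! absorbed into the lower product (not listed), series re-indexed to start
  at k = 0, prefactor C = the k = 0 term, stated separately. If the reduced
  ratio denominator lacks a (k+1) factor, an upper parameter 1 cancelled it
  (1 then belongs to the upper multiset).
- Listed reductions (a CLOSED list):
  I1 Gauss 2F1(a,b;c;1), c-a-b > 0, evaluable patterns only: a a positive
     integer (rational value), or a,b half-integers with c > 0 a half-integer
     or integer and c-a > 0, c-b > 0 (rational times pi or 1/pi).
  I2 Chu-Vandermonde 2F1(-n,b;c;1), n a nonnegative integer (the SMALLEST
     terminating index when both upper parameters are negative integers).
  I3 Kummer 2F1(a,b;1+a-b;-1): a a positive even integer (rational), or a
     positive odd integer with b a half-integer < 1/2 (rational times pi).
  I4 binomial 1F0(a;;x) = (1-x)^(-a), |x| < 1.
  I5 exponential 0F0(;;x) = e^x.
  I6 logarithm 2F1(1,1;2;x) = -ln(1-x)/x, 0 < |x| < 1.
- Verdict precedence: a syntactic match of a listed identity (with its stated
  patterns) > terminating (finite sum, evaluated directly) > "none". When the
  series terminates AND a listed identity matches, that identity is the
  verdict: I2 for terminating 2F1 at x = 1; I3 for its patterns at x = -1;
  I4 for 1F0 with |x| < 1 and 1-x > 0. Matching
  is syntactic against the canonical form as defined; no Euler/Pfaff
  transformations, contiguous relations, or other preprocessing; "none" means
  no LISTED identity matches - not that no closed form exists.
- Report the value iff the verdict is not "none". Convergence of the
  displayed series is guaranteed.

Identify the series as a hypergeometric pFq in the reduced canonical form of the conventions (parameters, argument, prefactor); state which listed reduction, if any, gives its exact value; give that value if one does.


At argument -1: a 2F1 with upper {-7, \frac{5}{8}}, lower {\frac{2}{7}}, scaled by C = -\frac{11}{6}. Verdict: terminating - upper parameter -7 makes this a finite sum (last index 7), evaluated exactly. Hence: -\frac{57033866602465}{74088185856}.

Key step: t_0 = -\frac{11}{6} here, and the lower running product (C = -11/6, x = -1) is a rising factorial.
Ratio: r(k) = -1 * (k-7) (k+\frac{5}{8}) / [(k+\frac{2}{7}) (k+1)] - rational in k. x = -1; t_0 = -\frac{11}{6}; negate the roots.


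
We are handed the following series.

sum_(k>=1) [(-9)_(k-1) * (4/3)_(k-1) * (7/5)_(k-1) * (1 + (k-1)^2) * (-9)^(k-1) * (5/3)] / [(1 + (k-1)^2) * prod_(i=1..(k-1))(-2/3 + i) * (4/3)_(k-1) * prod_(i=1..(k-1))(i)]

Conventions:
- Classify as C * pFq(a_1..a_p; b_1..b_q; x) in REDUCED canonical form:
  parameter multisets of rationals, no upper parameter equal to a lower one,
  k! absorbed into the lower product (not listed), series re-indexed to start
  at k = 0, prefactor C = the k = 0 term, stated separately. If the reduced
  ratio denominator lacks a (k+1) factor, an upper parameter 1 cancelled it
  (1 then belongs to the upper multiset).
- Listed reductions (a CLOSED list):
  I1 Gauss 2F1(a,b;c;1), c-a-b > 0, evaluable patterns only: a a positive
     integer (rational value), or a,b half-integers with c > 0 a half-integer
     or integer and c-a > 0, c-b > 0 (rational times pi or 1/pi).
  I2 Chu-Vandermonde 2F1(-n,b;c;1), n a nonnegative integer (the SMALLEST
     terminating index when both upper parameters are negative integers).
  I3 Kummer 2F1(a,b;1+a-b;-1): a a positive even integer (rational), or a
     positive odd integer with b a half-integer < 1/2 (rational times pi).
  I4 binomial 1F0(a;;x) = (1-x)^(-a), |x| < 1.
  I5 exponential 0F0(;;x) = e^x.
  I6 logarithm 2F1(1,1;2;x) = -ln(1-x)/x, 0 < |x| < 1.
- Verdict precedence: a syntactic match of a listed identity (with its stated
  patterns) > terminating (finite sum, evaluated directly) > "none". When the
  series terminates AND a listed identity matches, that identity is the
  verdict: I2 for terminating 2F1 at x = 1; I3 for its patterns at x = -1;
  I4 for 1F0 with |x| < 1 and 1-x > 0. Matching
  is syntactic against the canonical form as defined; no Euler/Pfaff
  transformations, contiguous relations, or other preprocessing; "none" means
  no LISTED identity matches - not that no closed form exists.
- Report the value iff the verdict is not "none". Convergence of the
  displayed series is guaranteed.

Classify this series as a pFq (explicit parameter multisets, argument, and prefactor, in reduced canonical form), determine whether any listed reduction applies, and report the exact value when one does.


With C = 5/3: the canonical form is 2F1(-9, 7/5; 1/3; -9). Verdict: terminating at k = 9: the factor (-9)_k kills every later term; summing the 10 survivors is exact. Its exact value is 1778076019693262163262/36181640625.

Key step: x = (-9) and striking the common factor k^2 + 1 reduces the term (C = 5/3, x = -9).
Consecutive-term ratio: r(k) = (-9) * (k-9) (k+7/5) / [(k+1/3) (k+1)] - poly over poly, x = (-9) from leading terms; C = 5/3 at k = 0.


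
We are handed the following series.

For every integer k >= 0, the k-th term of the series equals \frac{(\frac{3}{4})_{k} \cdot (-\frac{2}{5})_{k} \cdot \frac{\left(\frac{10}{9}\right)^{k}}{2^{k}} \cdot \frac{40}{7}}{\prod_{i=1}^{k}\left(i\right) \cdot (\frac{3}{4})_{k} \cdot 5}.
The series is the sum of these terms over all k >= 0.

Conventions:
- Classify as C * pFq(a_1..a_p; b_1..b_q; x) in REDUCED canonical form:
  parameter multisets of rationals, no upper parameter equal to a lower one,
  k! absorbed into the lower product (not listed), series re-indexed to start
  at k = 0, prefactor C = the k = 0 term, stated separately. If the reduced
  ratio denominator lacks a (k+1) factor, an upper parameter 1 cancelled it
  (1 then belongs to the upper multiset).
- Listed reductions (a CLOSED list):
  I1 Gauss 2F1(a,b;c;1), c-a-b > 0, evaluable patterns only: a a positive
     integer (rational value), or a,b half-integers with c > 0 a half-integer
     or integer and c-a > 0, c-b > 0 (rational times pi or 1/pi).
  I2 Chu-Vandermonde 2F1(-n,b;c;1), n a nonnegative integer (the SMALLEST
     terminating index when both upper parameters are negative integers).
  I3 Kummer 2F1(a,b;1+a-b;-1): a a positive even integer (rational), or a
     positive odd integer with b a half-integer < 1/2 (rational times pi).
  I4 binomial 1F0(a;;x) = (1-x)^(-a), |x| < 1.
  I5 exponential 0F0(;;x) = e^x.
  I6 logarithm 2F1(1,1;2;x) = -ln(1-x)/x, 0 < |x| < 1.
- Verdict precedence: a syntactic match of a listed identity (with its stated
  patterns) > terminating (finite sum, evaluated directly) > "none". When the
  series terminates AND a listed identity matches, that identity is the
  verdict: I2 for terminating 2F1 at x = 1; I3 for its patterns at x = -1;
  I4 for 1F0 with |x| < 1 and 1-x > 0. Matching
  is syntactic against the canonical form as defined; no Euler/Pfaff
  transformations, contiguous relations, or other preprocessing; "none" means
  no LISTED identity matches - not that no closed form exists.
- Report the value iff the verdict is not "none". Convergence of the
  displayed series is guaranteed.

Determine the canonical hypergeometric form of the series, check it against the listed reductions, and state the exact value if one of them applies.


The tell: t_0 being \frac{8}{7}, the constant factors (C = 8/7) combine into one prefactor.
Consecutive-term ratio: r(k) = \frac{5}{9} * (k-\frac{2}{5}) / [(k+1)] ; factor over Q: parameters, x = \frac{5}{9}, and C = \frac{8}{7}.

The series (x = \frac{5}{9}) is 1F0: upper {-\frac{2}{5}}, lower {-}, prefactor \frac{8}{7}. Verdict: this is binomial (I4) (the 1F0 binomial series: exponent 2/5, x = \frac{5}{9}). Hence: \frac{8}{7} \cdot \left(\frac{4}{9}\right)^{\frac{2}{5}}.
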